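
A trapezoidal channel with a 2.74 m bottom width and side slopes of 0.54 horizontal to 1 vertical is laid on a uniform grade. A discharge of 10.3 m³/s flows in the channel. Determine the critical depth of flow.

At critical depth, Q² T / (g A³) = 1, i.e. A³/T = Q²/g = 10.3²/9.81 = 10.81.
At y = 1.17 m: A³/T = 15.34 — high.
At y = 1.05 m: A³/T = 10.81 — ≈ 10.81.

y_c = 1.05 m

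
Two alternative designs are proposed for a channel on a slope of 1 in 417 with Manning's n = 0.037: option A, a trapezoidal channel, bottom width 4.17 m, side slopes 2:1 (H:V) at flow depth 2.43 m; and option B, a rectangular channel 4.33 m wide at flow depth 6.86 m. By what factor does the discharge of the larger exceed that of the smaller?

Channel A: With bottom width b = 4.17 m and side slope z = 2: A = (b + zy)y = (4.17 + 2×2.43)×2.43 = 21.94 m²; P = b + 2y√(1+z²) = 4.17 + 2×2.43×2.236 = 15.04 m. Hydraulic radius R = A/P = 21.94/15.04 = 1.459 m. Q_A = (1/0.037)·21.94·1.459^(2/3)·√0.002398 = 37.36 m³/s.
Channel B: Flow area A = b·y = 4.33 × 6.86 = 29.7 m². Wetted perimeter P = b + 2y = 4.33 + 2×6.86 = 18.05 m. Hydraulic radius R = A/P = 29.7/18.05 = 1.646 m. Q_B = (1/0.037)·29.7·1.646^(2/3)·√0.002398 = 54.8 m³/s.
The larger discharge is 54.8 m³/s and the smaller is 37.36 m³/s; the ratio is 1.47.

1.47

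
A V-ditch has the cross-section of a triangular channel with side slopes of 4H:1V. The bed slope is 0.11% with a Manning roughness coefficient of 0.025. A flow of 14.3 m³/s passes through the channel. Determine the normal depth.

y_n = 1.74 m

Manning's equation rearranged: A R^(2/3) = nQ / (1·√S) = 0.025 × 14.3 / (√0.0011) = 10.78.
Trying y = 2.2 m: A R^(2/3) = 20.22 — high.
Trying y = 1.5 m: A R^(2/3) = 7.281 — low.
Trying y = 1.74 m: A R^(2/3) = 10.82 — ≈ 10.78.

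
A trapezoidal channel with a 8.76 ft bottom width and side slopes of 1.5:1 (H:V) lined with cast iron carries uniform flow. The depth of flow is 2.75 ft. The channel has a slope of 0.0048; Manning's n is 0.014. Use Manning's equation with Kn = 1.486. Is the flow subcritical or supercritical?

supercritical

With bottom width b = 8.76 ft and side slope z = 1.5: A = (b + zy)y = (8.76 + 1.5×2.75)×2.75 = 35.43 ft²; P = b + 2y√(1+z²) = 8.76 + 2×2.75×1.803 = 18.68 ft.
Hydraulic radius R = A/P = 35.43/18.68 = 1.897 ft.
V = (1.486/n) R^(2/3) √S = (1.486/0.014) × 1.897^(2/3) × √0.0048 = 11.27 ft/s. Hydraulic depth D_h = A/T = 35.43/17.01 = 2.083 ft.
Froude number Fr = V/√(g·D_h) = 11.27/√(32.2×2.083) = 1.38, which is greater than 1, so the flow is supercritical.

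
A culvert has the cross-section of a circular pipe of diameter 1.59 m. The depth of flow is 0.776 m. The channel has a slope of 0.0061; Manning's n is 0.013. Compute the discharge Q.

For a circular section of diameter D = 1.59 m at depth y = 0.776 m, the central angle is θ = 2 arccos(1 − 2y/D) = 3.094 rad. Then A = (D²/8)(θ − sin θ) = 0.9626 m² and P = Dθ/2 = 2.46 m.
Hydraulic radius R = A/P = 0.9626/2.46 = 0.3914 m.
Manning's equation: Q = (1/n) A R^(2/3) S^(1/2) = (1/0.013) × 0.9626 × 0.3914^(2/3) × 0.0061^(1/2) = 3.09 m³/s.

Q = 3.09 m³/s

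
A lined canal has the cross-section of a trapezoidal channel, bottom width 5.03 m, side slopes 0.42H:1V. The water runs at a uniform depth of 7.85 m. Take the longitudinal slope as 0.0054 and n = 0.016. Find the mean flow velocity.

With bottom width b = 5.03 m and side slope z = 0.42: A = (b + zy)y = (5.03 + 0.42×7.85)×7.85 = 65.37 m²; P = b + 2y√(1+z²) = 5.03 + 2×7.85×1.085 = 22.06 m.
Hydraulic radius R = A/P = 65.37/22.06 = 2.963 m.
From Manning's equation, V = (1/n) R^(2/3) S^(1/2) = (1/0.016) × 2.963^(2/3) × 0.0054^(1/2) = 9.48 m/s.

V = 9.48 m/s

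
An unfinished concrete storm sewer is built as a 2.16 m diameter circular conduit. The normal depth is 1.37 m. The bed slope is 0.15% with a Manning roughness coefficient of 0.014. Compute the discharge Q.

For a circular section of diameter D = 2.16 m at depth y = 1.37 m, the central angle is θ = 2 arccos(1 − 2y/D) = 3.685 rad. Then A = (D²/8)(θ − sin θ) = 2.451 m² and P = Dθ/2 = 3.98 m.
Hydraulic radius R = A/P = 2.451/3.98 = 0.6158 m.
Manning's equation: Q = (1/n) A R^(2/3) S^(1/2) = (1/0.014) × 2.451 × 0.6158^(2/3) × 0.0015^(1/2) = 4.91 m³/s.

Q = 4.91 m³/s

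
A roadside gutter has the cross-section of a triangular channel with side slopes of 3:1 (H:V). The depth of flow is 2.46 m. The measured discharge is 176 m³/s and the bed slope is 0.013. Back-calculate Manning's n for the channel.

n = 0.013

For a triangular section with side slope z = 3: A = zy² = 3×2.46² = 18.15 m²; P = 2y√(1+z²) = 2×2.46×3.162 = 15.56 m.
Hydraulic radius R = A/P = 18.15/15.56 = 1.167 m.
Rearranging Manning's equation: n = (1/Q) A R^(2/3) S^(1/2) = (1/176) × 18.15 × 1.167^(2/3) × √0.013 = 0.013.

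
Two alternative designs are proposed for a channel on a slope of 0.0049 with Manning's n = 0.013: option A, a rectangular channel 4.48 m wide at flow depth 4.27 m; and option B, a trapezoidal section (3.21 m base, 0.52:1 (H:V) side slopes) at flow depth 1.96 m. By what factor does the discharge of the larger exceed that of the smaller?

2.82

Channel A: Flow area A = b·y = 4.48 × 4.27 = 19.13 m². Wetted perimeter P = b + 2y = 4.48 + 2×4.27 = 13.02 m. Hydraulic radius R = A/P = 19.13/13.02 = 1.469 m. Q_A = (1/0.013)·19.13·1.469^(2/3)·√0.0049 = 133.1 m³/s.
Channel B: With bottom width b = 3.21 m and side slope z = 0.52: A = (b + zy)y = (3.21 + 0.52×1.96)×1.96 = 8.289 m²; P = b + 2y√(1+z²) = 3.21 + 2×1.96×1.127 = 7.628 m. Hydraulic radius R = A/P = 8.289/7.628 = 1.087 m. Q_B = (1/0.013)·8.289·1.087^(2/3)·√0.0049 = 47.18 m³/s.
The larger discharge is 133.1 m³/s and the smaller is 47.18 m³/s; the ratio is 2.82.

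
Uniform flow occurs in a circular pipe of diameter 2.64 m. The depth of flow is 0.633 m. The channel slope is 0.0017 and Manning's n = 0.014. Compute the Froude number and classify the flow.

For a circular section of diameter D = 2.64 m at depth y = 0.633 m, the central angle is θ = 2 arccos(1 − 2y/D) = 2.047 rad. Then A = (D²/8)(θ − sin θ) = 1.009 m² and P = Dθ/2 = 2.702 m.
Hydraulic radius R = A/P = 1.009/2.702 = 0.3734 m.
V = (1/n) R^(2/3) √S = (1/0.014) × 0.3734^(2/3) × √0.0017 = 1.527 m/s. Hydraulic depth D_h = A/T = 1.009/2.254 = 0.4475 m.
Froude number Fr = V/√(g·D_h) = 1.527/√(9.81×0.4475) = 0.729, which is less than 1, so the flow is subcritical.

subcritical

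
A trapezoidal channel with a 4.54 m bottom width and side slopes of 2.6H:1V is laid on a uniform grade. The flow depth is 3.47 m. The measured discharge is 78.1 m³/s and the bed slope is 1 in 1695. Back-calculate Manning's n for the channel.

With bottom width b = 4.54 m and side slope z = 2.6: A = (b + zy)y = (4.54 + 2.6×3.47)×3.47 = 47.06 m²; P = b + 2y√(1+z²) = 4.54 + 2×3.47×2.786 = 23.87 m.
Hydraulic radius R = A/P = 47.06/23.87 = 1.971 m.
Rearranging Manning's equation: n = (1/Q) A R^(2/3) S^(1/2) = (1/78.1) × 47.06 × 1.971^(2/3) × √0.00059 = 0.023.

n = 0.023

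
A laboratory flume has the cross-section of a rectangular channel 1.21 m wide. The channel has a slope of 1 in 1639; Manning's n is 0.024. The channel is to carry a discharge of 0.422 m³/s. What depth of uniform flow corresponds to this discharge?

Manning's equation rearranged: A R^(2/3) = nQ / (1·√S) = 0.024 × 0.422 / (√0.0006101) = 0.41.
Trying y = 0.87 m: A R^(2/3) = 0.5296 — over.
Trying y = 0.713 m: A R^(2/3) = 0.4097 — ≈ 0.41.

y_n = 0.713 m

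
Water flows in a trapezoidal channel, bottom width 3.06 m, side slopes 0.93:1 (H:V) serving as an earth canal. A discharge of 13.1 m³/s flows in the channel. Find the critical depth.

y_c = 1.1 m

At critical depth, Q² T / (g A³) = 1, i.e. A³/T = Q²/g = 13.1²/9.81 = 17.49.
Try y = 0.854 m: A³/T = 7.671 — short.
Try y = 1.32 m: A³/T = 32.87 — over.
Try y = 1.1 m: A³/T = 17.74 — close enough.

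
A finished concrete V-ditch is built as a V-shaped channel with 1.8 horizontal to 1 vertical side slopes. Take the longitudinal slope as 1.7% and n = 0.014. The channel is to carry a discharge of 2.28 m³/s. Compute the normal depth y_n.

Manning's equation rearranged: A R^(2/3) = nQ / (1·√S) = 0.014 × 2.28 / (√0.017) = 0.2448.
Try y = 0.744 m: A R^(2/3) = 0.4712 — over.
Try y = 0.471 m: A R^(2/3) = 0.1392 — short.
Try y = 0.582 m: A R^(2/3) = 0.2448 — ≈ 0.2448.

y_n = 0.582 m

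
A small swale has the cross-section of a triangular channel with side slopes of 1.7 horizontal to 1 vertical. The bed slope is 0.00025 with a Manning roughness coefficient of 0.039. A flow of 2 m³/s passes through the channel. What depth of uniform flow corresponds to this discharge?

y_n = 1.84 m

Manning's equation rearranged: A R^(2/3) = nQ / (1·√S) = 0.039 × 2 / (√0.00025) = 4.933.
Trying y = 2.15 m: A R^(2/3) = 7.469 — too large.
Trying y = 1.61 m: A R^(2/3) = 3.454 — too small.
Trying y = 1.84 m: A R^(2/3) = 4.931 — ≈ 4.933.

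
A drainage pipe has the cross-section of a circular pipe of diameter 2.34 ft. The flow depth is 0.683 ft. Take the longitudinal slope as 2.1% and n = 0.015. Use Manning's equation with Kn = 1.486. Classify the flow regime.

For a circular section of diameter D = 2.34 ft at depth y = 0.683 ft, the central angle is θ = 2 arccos(1 − 2y/D) = 2.283 rad. Then A = (D²/8)(θ − sin θ) = 1.045 ft² and P = Dθ/2 = 2.671 ft.
Hydraulic radius R = A/P = 1.045/2.671 = 0.391 ft.
V = (1.486/n) R^(2/3) √S = (1.486/0.015) × 0.391^(2/3) × √0.021 = 7.677 ft/s. Hydraulic depth D_h = A/T = 1.045/2.128 = 0.4909 ft.
Froude number Fr = V/√(g·D_h) = 7.677/√(32.2×0.4909) = 1.93, which is greater than 1, so the flow is supercritical.

supercritical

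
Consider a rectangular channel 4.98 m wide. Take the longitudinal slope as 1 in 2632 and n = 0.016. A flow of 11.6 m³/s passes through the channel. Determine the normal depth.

Manning's equation rearranged: A R^(2/3) = nQ / (1·√S) = 0.016 × 11.6 / (√0.0003799) = 9.522.
At y = 1.48 m: A R^(2/3) = 7.014 — low.
At y = 1.84 m: A R^(2/3) = 9.515 — matches.

y_n = 1.84 m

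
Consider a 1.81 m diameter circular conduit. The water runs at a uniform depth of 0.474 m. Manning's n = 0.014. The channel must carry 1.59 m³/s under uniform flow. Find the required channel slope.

S = 0.00956

For a circular section of diameter D = 1.81 m at depth y = 0.474 m, the central angle is θ = 2 arccos(1 − 2y/D) = 2.149 rad. Then A = (D²/8)(θ − sin θ) = 0.537 m² and P = Dθ/2 = 1.945 m.
Hydraulic radius R = A/P = 0.537/1.945 = 0.2761 m.
From Manning's equation, S = [nQ / (1 A R^(2/3))]² = [0.014 × 1.59 / (1 × 0.537 × 0.2761^(2/3))]² = 0.00956.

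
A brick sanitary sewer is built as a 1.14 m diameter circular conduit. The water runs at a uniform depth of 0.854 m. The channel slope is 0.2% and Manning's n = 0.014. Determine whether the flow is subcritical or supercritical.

For a circular section of diameter D = 1.14 m at depth y = 0.854 m, the central angle is θ = 2 arccos(1 − 2y/D) = 4.185 rad. Then A = (D²/8)(θ − sin θ) = 0.8202 m² and P = Dθ/2 = 2.385 m.
Hydraulic radius R = A/P = 0.8202/2.385 = 0.3438 m.
V = (1/n) R^(2/3) √S = (1/0.014) × 0.3438^(2/3) × √0.002 = 1.568 m/s. Hydraulic depth D_h = A/T = 0.8202/0.9884 = 0.8298 m.
Froude number Fr = V/√(g·D_h) = 1.568/√(9.81×0.8298) = 0.55, which is less than 1, so the flow is subcritical.

subcritical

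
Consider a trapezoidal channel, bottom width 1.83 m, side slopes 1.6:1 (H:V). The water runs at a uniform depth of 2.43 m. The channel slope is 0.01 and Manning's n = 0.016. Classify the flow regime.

supercritical

With bottom width b = 1.83 m and side slope z = 1.6: A = (b + zy)y = (1.83 + 1.6×2.43)×2.43 = 13.89 m²; P = b + 2y√(1+z²) = 1.83 + 2×2.43×1.887 = 11 m.
Hydraulic radius R = A/P = 13.89/11 = 1.263 m.
V = (1/n) R^(2/3) √S = (1/0.016) × 1.263^(2/3) × √0.01 = 7.303 m/s. Hydraulic depth D_h = A/T = 13.89/9.606 = 1.446 m.
Froude number Fr = V/√(g·D_h) = 7.303/√(9.81×1.446) = 1.94, which is greater than 1, so the flow is supercritical.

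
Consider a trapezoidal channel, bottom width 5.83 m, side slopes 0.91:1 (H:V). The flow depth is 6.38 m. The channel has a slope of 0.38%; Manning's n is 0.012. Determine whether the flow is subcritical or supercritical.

supercritical

With bottom width b = 5.83 m and side slope z = 0.91: A = (b + zy)y = (5.83 + 0.91×6.38)×6.38 = 74.24 m²; P = b + 2y√(1+z²) = 5.83 + 2×6.38×1.352 = 23.08 m.
Hydraulic radius R = A/P = 74.24/23.08 = 3.216 m.
V = (1/n) R^(2/3) √S = (1/0.012) × 3.216^(2/3) × √0.0038 = 11.19 m/s. Hydraulic depth D_h = A/T = 74.24/17.44 = 4.256 m.
Froude number Fr = V/√(g·D_h) = 11.19/√(9.81×4.256) = 1.73, which is greater than 1, so the flow is supercritical.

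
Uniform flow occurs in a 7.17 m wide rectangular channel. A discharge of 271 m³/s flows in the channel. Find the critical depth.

y_c = 5.26 m

For a rectangular channel, critical depth y_c = (q²/g)^(1/3) where q = Q/b = 271/7.17 = 37.8 m²/s.
So y_c = (37.8²/9.81)^(1/3) = 5.26 m.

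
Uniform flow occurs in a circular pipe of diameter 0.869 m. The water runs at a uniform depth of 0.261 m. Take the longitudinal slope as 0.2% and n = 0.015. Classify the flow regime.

For a circular section of diameter D = 0.869 m at depth y = 0.261 m, the central angle is θ = 2 arccos(1 − 2y/D) = 2.32 rad. Then A = (D²/8)(θ − sin θ) = 0.1499 m² and P = Dθ/2 = 1.008 m.
Hydraulic radius R = A/P = 0.1499/1.008 = 0.1487 m.
V = (1/n) R^(2/3) √S = (1/0.015) × 0.1487^(2/3) × √0.002 = 0.8368 m/s. Hydraulic depth D_h = A/T = 0.1499/0.7967 = 0.1881 m.
Froude number Fr = V/√(g·D_h) = 0.8368/√(9.81×0.1881) = 0.616, which is less than 1, so the flow is subcritical.

subcritical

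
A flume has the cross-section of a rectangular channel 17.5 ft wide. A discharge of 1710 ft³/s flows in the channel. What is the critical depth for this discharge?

For a rectangular channel, critical depth y_c = (q²/g)^(1/3) where q = Q/b = 1710/17.5 = 97.71 ft²/s.
So y_c = (97.71²/32.2)^(1/3) = 6.67 ft.

y_c = 6.67 ft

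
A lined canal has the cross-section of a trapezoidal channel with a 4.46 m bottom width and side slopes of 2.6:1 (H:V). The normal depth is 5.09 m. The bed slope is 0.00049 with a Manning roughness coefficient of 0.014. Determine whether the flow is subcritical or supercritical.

With bottom width b = 4.46 m and side slope z = 2.6: A = (b + zy)y = (4.46 + 2.6×5.09)×5.09 = 90.06 m²; P = b + 2y√(1+z²) = 4.46 + 2×5.09×2.786 = 32.82 m.
Hydraulic radius R = A/P = 90.06/32.82 = 2.744 m.
V = (1/n) R^(2/3) √S = (1/0.014) × 2.744^(2/3) × √0.00049 = 3.099 m/s. Hydraulic depth D_h = A/T = 90.06/30.93 = 2.912 m.
Froude number Fr = V/√(g·D_h) = 3.099/√(9.81×2.912) = 0.58, which is less than 1, so the flow is subcritical.

subcritical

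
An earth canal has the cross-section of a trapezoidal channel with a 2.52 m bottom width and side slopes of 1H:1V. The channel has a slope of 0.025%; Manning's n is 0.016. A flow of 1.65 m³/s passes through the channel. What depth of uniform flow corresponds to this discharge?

y_n = 0.768 m

Manning's equation rearranged: A R^(2/3) = nQ / (1·√S) = 0.016 × 1.65 / (√0.00025) = 1.67.
At y = 0.588 m: A R^(2/3) = 1.052 — low.
At y = 0.881 m: A R^(2/3) = 2.126 — high.
At y = 0.768 m: A R^(2/3) = 1.671 — ≈ 1.67.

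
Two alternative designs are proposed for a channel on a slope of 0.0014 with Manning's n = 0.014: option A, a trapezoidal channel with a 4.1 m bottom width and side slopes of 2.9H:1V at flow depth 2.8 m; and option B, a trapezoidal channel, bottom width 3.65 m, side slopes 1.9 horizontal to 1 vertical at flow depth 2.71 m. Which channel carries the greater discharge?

Channel A: With bottom width b = 4.1 m and side slope z = 2.9: A = (b + zy)y = (4.1 + 2.9×2.8)×2.8 = 34.22 m²; P = b + 2y√(1+z²) = 4.1 + 2×2.8×3.068 = 21.28 m. Hydraulic radius R = A/P = 34.22/21.28 = 1.608 m. Q_A = (1/0.014)·34.22·1.608^(2/3)·√0.0014 = 125.5 m³/s.
Channel B: With bottom width b = 3.65 m and side slope z = 1.9: A = (b + zy)y = (3.65 + 1.9×2.71)×2.71 = 23.85 m²; P = b + 2y√(1+z²) = 3.65 + 2×2.71×2.147 = 15.29 m. Hydraulic radius R = A/P = 23.85/15.29 = 1.56 m. Q_B = (1/0.014)·23.85·1.56^(2/3)·√0.0014 = 85.71 m³/s.
Q_A = 125.5 m³/s vs Q_B = 85.71 m³/s, so channel A carries more.

channel A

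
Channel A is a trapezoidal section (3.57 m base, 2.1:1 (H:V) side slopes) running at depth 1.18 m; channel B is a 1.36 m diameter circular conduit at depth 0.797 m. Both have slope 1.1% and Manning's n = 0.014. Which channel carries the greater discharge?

channel A

Channel A: With bottom width b = 3.57 m and side slope z = 2.1: A = (b + zy)y = (3.57 + 2.1×1.18)×1.18 = 7.137 m²; P = b + 2y√(1+z²) = 3.57 + 2×1.18×2.326 = 9.059 m. Hydraulic radius R = A/P = 7.137/9.059 = 0.7878 m. Q_A = (1/0.014)·7.137·0.7878^(2/3)·√0.011 = 45.6 m³/s.
Channel B: For a circular section of diameter D = 1.36 m at depth y = 0.797 m, the central angle is θ = 2 arccos(1 − 2y/D) = 3.487 rad. Then A = (D²/8)(θ − sin θ) = 0.8847 m² and P = Dθ/2 = 2.371 m. Hydraulic radius R = A/P = 0.8847/2.371 = 0.373 m. Q_B = (1/0.014)·0.8847·0.373^(2/3)·√0.011 = 3.434 m³/s.
Q_A = 45.6 m³/s vs Q_B = 3.434 m³/s, so channel A carries more.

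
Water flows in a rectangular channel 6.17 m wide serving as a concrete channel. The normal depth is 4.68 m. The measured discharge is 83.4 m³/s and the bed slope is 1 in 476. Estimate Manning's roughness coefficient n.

Flow area A = b·y = 6.17 × 4.68 = 28.88 m². Wetted perimeter P = b + 2y = 6.17 + 2×4.68 = 15.53 m.
Hydraulic radius R = A/P = 28.88/15.53 = 1.859 m.
Rearranging Manning's equation: n = (1/Q) A R^(2/3) S^(1/2) = (1/83.4) × 28.88 × 1.859^(2/3) × √0.002101 = 0.024.

n = 0.024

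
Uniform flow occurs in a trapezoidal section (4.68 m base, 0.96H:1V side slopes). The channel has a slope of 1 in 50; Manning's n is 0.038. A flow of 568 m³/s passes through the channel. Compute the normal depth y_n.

Manning's equation rearranged: A R^(2/3) = nQ / (1·√S) = 0.038 × 568 / (√0.02) = 152.6.
At y = 7.4 m: A R^(2/3) = 199.5 — over.
At y = 4.91 m: A R^(2/3) = 85.44 — short.
At y = 6.52 m: A R^(2/3) = 152.8 — matches.

y_n = 6.52 m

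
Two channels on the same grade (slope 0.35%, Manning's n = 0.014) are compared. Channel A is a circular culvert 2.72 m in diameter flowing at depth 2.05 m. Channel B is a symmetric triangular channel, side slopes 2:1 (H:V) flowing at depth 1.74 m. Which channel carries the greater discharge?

Channel A: For a circular section of diameter D = 2.72 m at depth y = 2.05 m, the central angle is θ = 2 arccos(1 − 2y/D) = 4.206 rad. Then A = (D²/8)(θ − sin θ) = 4.698 m² and P = Dθ/2 = 5.72 m. Hydraulic radius R = A/P = 4.698/5.72 = 0.8214 m. Q_A = (1/0.014)·4.698·0.8214^(2/3)·√0.0035 = 17.41 m³/s.
Channel B: For a triangular section with side slope z = 2: A = zy² = 2×1.74² = 6.055 m²; P = 2y√(1+z²) = 2×1.74×2.236 = 7.782 m. Hydraulic radius R = A/P = 6.055/7.782 = 0.7782 m. Q_B = (1/0.014)·6.055·0.7782^(2/3)·√0.0035 = 21.65 m³/s.
Q_A = 17.41 m³/s vs Q_B = 21.65 m³/s, so channel B carries more.

channel B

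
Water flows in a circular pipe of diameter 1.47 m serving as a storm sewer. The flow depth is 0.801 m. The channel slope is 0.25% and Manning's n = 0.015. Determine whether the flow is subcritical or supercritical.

For a circular section of diameter D = 1.47 m at depth y = 0.801 m, the central angle is θ = 2 arccos(1 − 2y/D) = 3.321 rad. Then A = (D²/8)(θ − sin θ) = 0.9455 m² and P = Dθ/2 = 2.441 m.
Hydraulic radius R = A/P = 0.9455/2.441 = 0.3873 m.
V = (1/n) R^(2/3) √S = (1/0.015) × 0.3873^(2/3) × √0.0025 = 1.771 m/s. Hydraulic depth D_h = A/T = 0.9455/1.464 = 0.6458 m.
Froude number Fr = V/√(g·D_h) = 1.771/√(9.81×0.6458) = 0.704, which is less than 1, so the flow is subcritical.

subcritical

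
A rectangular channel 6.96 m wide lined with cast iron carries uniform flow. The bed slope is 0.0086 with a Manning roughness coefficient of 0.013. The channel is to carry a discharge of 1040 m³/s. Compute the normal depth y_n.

y_n = 11 m

Manning's equation rearranged: A R^(2/3) = nQ / (1·√S) = 0.013 × 1040 / (√0.0086) = 145.8.
At y = 12.9 m: A R^(2/3) = 175.8 — over.
At y = 8.25 m: A R^(2/3) = 104.3 — short.
At y = 11 m: A R^(2/3) = 146.4 — matches.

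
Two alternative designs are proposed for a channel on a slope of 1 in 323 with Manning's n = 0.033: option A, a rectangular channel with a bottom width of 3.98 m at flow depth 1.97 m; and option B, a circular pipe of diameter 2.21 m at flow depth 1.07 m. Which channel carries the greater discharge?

Channel A: Flow area A = b·y = 3.98 × 1.97 = 7.841 m². Wetted perimeter P = b + 2y = 3.98 + 2×1.97 = 7.92 m. Hydraulic radius R = A/P = 7.841/7.92 = 0.99 m. Q_A = (1/0.033)·7.841·0.99^(2/3)·√0.003096 = 13.13 m³/s.
Channel B: For a circular section of diameter D = 2.21 m at depth y = 1.07 m, the central angle is θ = 2 arccos(1 − 2y/D) = 3.078 rad. Then A = (D²/8)(θ − sin θ) = 1.841 m² and P = Dθ/2 = 3.401 m. Hydraulic radius R = A/P = 1.841/3.401 = 0.5411 m. Q_B = (1/0.033)·1.841·0.5411^(2/3)·√0.003096 = 2.061 m³/s.
Q_A = 13.13 m³/s vs Q_B = 2.061 m³/s, so channel A carries more.

channel A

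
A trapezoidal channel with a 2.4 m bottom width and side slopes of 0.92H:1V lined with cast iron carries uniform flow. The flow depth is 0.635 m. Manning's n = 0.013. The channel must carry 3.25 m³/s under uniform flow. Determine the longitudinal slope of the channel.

With bottom width b = 2.4 m and side slope z = 0.92: A = (b + zy)y = (2.4 + 0.92×0.635)×0.635 = 1.895 m²; P = b + 2y√(1+z²) = 2.4 + 2×0.635×1.359 = 4.126 m.
Hydraulic radius R = A/P = 1.895/4.126 = 0.4593 m.
From Manning's equation, S = [nQ / (1 A R^(2/3))]² = [0.013 × 3.25 / (1 × 1.895 × 0.4593^(2/3))]² = 0.0014.

S = 0.0014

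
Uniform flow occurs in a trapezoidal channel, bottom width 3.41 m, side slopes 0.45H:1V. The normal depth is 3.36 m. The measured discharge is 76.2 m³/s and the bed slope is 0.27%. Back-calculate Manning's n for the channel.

n = 0.015

With bottom width b = 3.41 m and side slope z = 0.45: A = (b + zy)y = (3.41 + 0.45×3.36)×3.36 = 16.54 m²; P = b + 2y√(1+z²) = 3.41 + 2×3.36×1.097 = 10.78 m.
Hydraulic radius R = A/P = 16.54/10.78 = 1.534 m.
Rearranging Manning's equation: n = (1/Q) A R^(2/3) S^(1/2) = (1/76.2) × 16.54 × 1.534^(2/3) × √0.0027 = 0.015.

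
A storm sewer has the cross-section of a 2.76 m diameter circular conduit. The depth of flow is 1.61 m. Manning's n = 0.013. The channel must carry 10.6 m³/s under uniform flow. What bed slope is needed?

For a circular section of diameter D = 2.76 m at depth y = 1.61 m, the central angle is θ = 2 arccos(1 − 2y/D) = 3.476 rad. Then A = (D²/8)(θ − sin θ) = 3.623 m² and P = Dθ/2 = 4.798 m.
Hydraulic radius R = A/P = 3.623/4.798 = 0.7552 m.
From Manning's equation, S = [nQ / (1 A R^(2/3))]² = [0.013 × 10.6 / (1 × 3.623 × 0.7552^(2/3))]² = 0.0021.

S = 0.0021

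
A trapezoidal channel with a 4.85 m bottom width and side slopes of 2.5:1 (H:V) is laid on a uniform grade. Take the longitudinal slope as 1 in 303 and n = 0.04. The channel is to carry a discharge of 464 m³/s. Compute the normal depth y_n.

y_n = 6.59 m

Manning's equation rearranged: A R^(2/3) = nQ / (1·√S) = 0.04 × 464 / (√0.0033) = 323.1.
Try y = 5.47 m: A R^(2/3) = 208.6 — low.
Try y = 7.62 m: A R^(2/3) = 456.5 — high.
Try y = 6.59 m: A R^(2/3) = 323 — close enough.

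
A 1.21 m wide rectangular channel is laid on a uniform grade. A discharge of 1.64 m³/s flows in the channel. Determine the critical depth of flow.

y_c = 0.572 m

For a rectangular channel, critical depth y_c = (q²/g)^(1/3) where q = Q/b = 1.64/1.21 = 1.355 m²/s.
So y_c = (1.355²/9.81)^(1/3) = 0.572 m.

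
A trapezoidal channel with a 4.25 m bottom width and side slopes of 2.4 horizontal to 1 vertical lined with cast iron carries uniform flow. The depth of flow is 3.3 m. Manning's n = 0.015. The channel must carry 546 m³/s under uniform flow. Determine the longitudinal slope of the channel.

With bottom width b = 4.25 m and side slope z = 2.4: A = (b + zy)y = (4.25 + 2.4×3.3)×3.3 = 40.16 m²; P = b + 2y√(1+z²) = 4.25 + 2×3.3×2.6 = 21.41 m.
Hydraulic radius R = A/P = 40.16/21.41 = 1.876 m.
From Manning's equation, S = [nQ / (1 A R^(2/3))]² = [0.015 × 546 / (1 × 40.16 × 1.876^(2/3))]² = 0.018.

S = 0.018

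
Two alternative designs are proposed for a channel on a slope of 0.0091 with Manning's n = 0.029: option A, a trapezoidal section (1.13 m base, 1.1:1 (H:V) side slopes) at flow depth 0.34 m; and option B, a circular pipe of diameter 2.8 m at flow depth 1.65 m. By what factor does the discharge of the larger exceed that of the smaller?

Channel A: With bottom width b = 1.13 m and side slope z = 1.1: A = (b + zy)y = (1.13 + 1.1×0.34)×0.34 = 0.5114 m²; P = b + 2y√(1+z²) = 1.13 + 2×0.34×1.487 = 2.141 m. Hydraulic radius R = A/P = 0.5114/2.141 = 0.2389 m. Q_A = (1/0.029)·0.5114·0.2389^(2/3)·√0.0091 = 0.6475 m³/s.
Channel B: For a circular section of diameter D = 2.8 m at depth y = 1.65 m, the central angle is θ = 2 arccos(1 − 2y/D) = 3.501 rad. Then A = (D²/8)(θ − sin θ) = 3.775 m² and P = Dθ/2 = 4.901 m. Hydraulic radius R = A/P = 3.775/4.901 = 0.7703 m. Q_B = (1/0.029)·3.775·0.7703^(2/3)·√0.0091 = 10.43 m³/s.
The larger discharge is 10.43 m³/s and the smaller is 0.6475 m³/s; the ratio is 16.1.

16.1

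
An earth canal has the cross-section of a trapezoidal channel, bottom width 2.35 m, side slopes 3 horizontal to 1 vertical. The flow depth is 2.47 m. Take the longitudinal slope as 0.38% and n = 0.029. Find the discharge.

With bottom width b = 2.35 m and side slope z = 3: A = (b + zy)y = (2.35 + 3×2.47)×2.47 = 24.11 m²; P = b + 2y√(1+z²) = 2.35 + 2×2.47×3.162 = 17.97 m.
Hydraulic radius R = A/P = 24.11/17.97 = 1.341 m.
Manning's equation: Q = (1/n) A R^(2/3) S^(1/2) = (1/0.029) × 24.11 × 1.341^(2/3) × 0.0038^(1/2) = 62.3 m³/s.

Q = 62.3 m³/s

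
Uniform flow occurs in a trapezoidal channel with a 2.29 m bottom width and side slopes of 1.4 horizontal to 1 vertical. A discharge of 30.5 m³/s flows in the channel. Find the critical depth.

At critical depth, Q² T / (g A³) = 1, i.e. A³/T = Q²/g = 30.5²/9.81 = 94.83.
Try y = 2.21 m: A³/T = 198.7 — over.
Try y = 1.83 m: A³/T = 94.42 — close enough.

y_c = 1.83 m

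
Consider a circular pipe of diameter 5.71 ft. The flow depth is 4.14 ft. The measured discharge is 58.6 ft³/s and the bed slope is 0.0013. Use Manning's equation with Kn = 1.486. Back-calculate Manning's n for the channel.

n = 0.026

For a circular section of diameter D = 5.71 ft at depth y = 4.14 ft, the central angle is θ = 2 arccos(1 − 2y/D) = 4.075 rad. Then A = (D²/8)(θ − sin θ) = 19.89 ft² and P = Dθ/2 = 11.64 ft.
Hydraulic radius R = A/P = 19.89/11.64 = 1.709 ft.
Rearranging Manning's equation: n = (1.486/Q) A R^(2/3) S^(1/2) = (1.486/58.6) × 19.89 × 1.709^(2/3) × √0.0013 = 0.026.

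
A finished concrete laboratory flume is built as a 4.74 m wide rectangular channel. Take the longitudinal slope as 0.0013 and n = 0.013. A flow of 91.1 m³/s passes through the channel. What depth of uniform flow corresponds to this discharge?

y_n = 5.04 m

Manning's equation rearranged: A R^(2/3) = nQ / (1·√S) = 0.013 × 91.1 / (√0.0013) = 32.85.
Trying y = 5.56 m: A R^(2/3) = 36.97 — high.
Trying y = 4.2 m: A R^(2/3) = 26.26 — low.
Trying y = 5.04 m: A R^(2/3) = 32.84 — ≈ 32.85.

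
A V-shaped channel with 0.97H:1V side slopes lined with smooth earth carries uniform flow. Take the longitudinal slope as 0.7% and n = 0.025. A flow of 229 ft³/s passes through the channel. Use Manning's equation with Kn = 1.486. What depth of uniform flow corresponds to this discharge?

Manning's equation rearranged: A R^(2/3) = nQ / (1.486·√S) = 0.025 × 229 / (1.486 × √0.007) = 46.05.
At y = 4.69 ft: A R^(2/3) = 29.58 — low.
At y = 6.85 ft: A R^(2/3) = 81.24 — high.
At y = 5.54 ft: A R^(2/3) = 46.13 — close enough.

y_n = 5.54 ft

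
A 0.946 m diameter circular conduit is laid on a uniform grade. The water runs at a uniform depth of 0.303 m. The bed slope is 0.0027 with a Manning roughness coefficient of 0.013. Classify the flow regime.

subcritical

For a circular section of diameter D = 0.946 m at depth y = 0.303 m, the central angle is θ = 2 arccos(1 − 2y/D) = 2.406 rad. Then A = (D²/8)(θ − sin θ) = 0.1941 m² and P = Dθ/2 = 1.138 m.
Hydraulic radius R = A/P = 0.1941/1.138 = 0.1706 m.
V = (1/n) R^(2/3) √S = (1/0.013) × 0.1706^(2/3) × √0.0027 = 1.229 m/s. Hydraulic depth D_h = A/T = 0.1941/0.8828 = 0.2199 m.
Froude number Fr = V/√(g·D_h) = 1.229/√(9.81×0.2199) = 0.837, which is less than 1, so the flow is subcritical.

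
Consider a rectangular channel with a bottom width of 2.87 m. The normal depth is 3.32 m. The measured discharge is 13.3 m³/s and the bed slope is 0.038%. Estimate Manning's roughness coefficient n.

n = 0.014

Flow area A = b·y = 2.87 × 3.32 = 9.528 m². Wetted perimeter P = b + 2y = 2.87 + 2×3.32 = 9.51 m.
Hydraulic radius R = A/P = 9.528/9.51 = 1.002 m.
Rearranging Manning's equation: n = (1/Q) A R^(2/3) S^(1/2) = (1/13.3) × 9.528 × 1.002^(2/3) × √0.00038 = 0.014.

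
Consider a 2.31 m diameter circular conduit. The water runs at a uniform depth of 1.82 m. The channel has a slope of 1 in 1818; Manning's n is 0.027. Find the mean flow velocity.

V = 0.686 m/s

For a circular section of diameter D = 2.31 m at depth y = 1.82 m, the central angle is θ = 2 arccos(1 − 2y/D) = 4.369 rad. Then A = (D²/8)(θ − sin θ) = 3.542 m² and P = Dθ/2 = 5.046 m.
Hydraulic radius R = A/P = 3.542/5.046 = 0.702 m.
From Manning's equation, V = (1/n) R^(2/3) S^(1/2) = (1/0.027) × 0.702^(2/3) × 0.0005501^(1/2) = 0.686 m/s.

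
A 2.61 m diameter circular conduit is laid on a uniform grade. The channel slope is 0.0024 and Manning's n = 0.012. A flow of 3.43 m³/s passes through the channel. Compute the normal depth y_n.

y_n = 0.809 m

Manning's equation rearranged: A R^(2/3) = nQ / (1·√S) = 0.012 × 3.43 / (√0.0024) = 0.8402.
At y = 0.562 m: A R^(2/3) = 0.4091 — short.
At y = 1.01 m: A R^(2/3) = 1.276 — over.
At y = 0.809 m: A R^(2/3) = 0.8395 — close enough.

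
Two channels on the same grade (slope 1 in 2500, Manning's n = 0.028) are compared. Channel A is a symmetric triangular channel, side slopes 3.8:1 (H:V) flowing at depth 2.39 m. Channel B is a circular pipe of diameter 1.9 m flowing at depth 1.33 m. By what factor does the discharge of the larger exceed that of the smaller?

Channel A: For a triangular section with side slope z = 3.8: A = zy² = 3.8×2.39² = 21.71 m²; P = 2y√(1+z²) = 2×2.39×3.929 = 18.78 m. Hydraulic radius R = A/P = 21.71/18.78 = 1.156 m. Q_A = (1/0.028)·21.71·1.156^(2/3)·√0.0004 = 17.07 m³/s.
Channel B: For a circular section of diameter D = 1.9 m at depth y = 1.33 m, the central angle is θ = 2 arccos(1 − 2y/D) = 3.965 rad. Then A = (D²/8)(θ − sin θ) = 2.12 m² and P = Dθ/2 = 3.766 m. Hydraulic radius R = A/P = 2.12/3.766 = 0.5628 m. Q_B = (1/0.028)·2.12·0.5628^(2/3)·√0.0004 = 1.032 m³/s.
The larger discharge is 17.07 m³/s and the smaller is 1.032 m³/s; the ratio is 16.5.

16.5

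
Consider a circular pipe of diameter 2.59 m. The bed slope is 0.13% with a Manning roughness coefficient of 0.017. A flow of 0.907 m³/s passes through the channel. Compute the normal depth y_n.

y_n = 0.576 m

Manning's equation rearranged: A R^(2/3) = nQ / (1·√S) = 0.017 × 0.907 / (√0.0013) = 0.4276.
At y = 0.402 m: A R^(2/3) = 0.2057 — short.
At y = 0.576 m: A R^(2/3) = 0.4277 — ≈ 0.4276.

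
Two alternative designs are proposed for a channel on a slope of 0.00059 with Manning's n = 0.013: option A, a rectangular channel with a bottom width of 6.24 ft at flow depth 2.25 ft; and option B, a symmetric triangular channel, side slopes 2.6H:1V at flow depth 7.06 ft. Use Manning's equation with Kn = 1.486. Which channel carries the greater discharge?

channel B

Channel A: Flow area A = b·y = 6.24 × 2.25 = 14.04 ft². Wetted perimeter P = b + 2y = 6.24 + 2×2.25 = 10.74 ft. Hydraulic radius R = A/P = 14.04/10.74 = 1.307 ft. Q_A = (1.486/0.013)·14.04·1.307^(2/3)·√0.00059 = 46.61 ft³/s.
Channel B: For a triangular section with side slope z = 2.6: A = zy² = 2.6×7.06² = 129.6 ft²; P = 2y√(1+z²) = 2×7.06×2.786 = 39.33 ft. Hydraulic radius R = A/P = 129.6/39.33 = 3.295 ft. Q_B = (1.486/0.013)·129.6·3.295^(2/3)·√0.00059 = 796.7 ft³/s.
Q_A = 46.61 ft³/s vs Q_B = 796.7 ft³/s, so channel B carries more.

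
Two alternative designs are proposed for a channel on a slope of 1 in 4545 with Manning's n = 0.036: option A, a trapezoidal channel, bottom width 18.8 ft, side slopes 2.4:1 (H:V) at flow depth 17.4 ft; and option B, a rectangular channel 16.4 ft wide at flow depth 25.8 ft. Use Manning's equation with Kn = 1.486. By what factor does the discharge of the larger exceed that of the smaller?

3.34

Channel A: With bottom width b = 18.8 ft and side slope z = 2.4: A = (b + zy)y = (18.8 + 2.4×17.4)×17.4 = 1054 ft²; P = b + 2y√(1+z²) = 18.8 + 2×17.4×2.6 = 109.3 ft. Hydraulic radius R = A/P = 1054/109.3 = 9.643 ft. Q_A = (1.486/0.036)·1054·9.643^(2/3)·√0.00022 = 2923 ft³/s.
Channel B: Flow area A = b·y = 16.4 × 25.8 = 423.1 ft². Wetted perimeter P = b + 2y = 16.4 + 2×25.8 = 68 ft. Hydraulic radius R = A/P = 423.1/68 = 6.222 ft. Q_B = (1.486/0.036)·423.1·6.222^(2/3)·√0.00022 = 876.4 ft³/s.
The larger discharge is 2923 ft³/s and the smaller is 876.4 ft³/s; the ratio is 3.34.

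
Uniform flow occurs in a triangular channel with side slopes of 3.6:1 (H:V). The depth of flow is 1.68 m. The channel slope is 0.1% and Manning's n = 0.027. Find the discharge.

Q = 10.3 m³/s

For a triangular section with side slope z = 3.6: A = zy² = 3.6×1.68² = 10.16 m²; P = 2y√(1+z²) = 2×1.68×3.736 = 12.55 m.
Hydraulic radius R = A/P = 10.16/12.55 = 0.8094 m.
Manning's equation: Q = (1/n) A R^(2/3) S^(1/2) = (1/0.027) × 10.16 × 0.8094^(2/3) × 0.001^(1/2) = 10.3 m³/s.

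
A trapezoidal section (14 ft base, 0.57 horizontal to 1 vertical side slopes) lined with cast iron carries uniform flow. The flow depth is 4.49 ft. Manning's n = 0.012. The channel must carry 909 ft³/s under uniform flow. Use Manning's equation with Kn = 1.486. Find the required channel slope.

S = 0.0022

With bottom width b = 14 ft and side slope z = 0.57: A = (b + zy)y = (14 + 0.57×4.49)×4.49 = 74.35 ft²; P = b + 2y√(1+z²) = 14 + 2×4.49×1.151 = 24.34 ft.
Hydraulic radius R = A/P = 74.35/24.34 = 3.055 ft.
From Manning's equation, S = [nQ / (1.486 A R^(2/3))]² = [0.012 × 909 / (1.486 × 74.35 × 3.055^(2/3))]² = 0.0022.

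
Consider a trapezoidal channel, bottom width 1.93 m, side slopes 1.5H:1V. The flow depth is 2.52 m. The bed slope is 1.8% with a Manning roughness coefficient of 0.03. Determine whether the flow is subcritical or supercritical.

With bottom width b = 1.93 m and side slope z = 1.5: A = (b + zy)y = (1.93 + 1.5×2.52)×2.52 = 14.39 m²; P = b + 2y√(1+z²) = 1.93 + 2×2.52×1.803 = 11.02 m.
Hydraulic radius R = A/P = 14.39/11.02 = 1.306 m.
V = (1/n) R^(2/3) √S = (1/0.03) × 1.306^(2/3) × √0.018 = 5.344 m/s. Hydraulic depth D_h = A/T = 14.39/9.49 = 1.516 m.
Froude number Fr = V/√(g·D_h) = 5.344/√(9.81×1.516) = 1.39, which is greater than 1, so the flow is supercritical.

supercritical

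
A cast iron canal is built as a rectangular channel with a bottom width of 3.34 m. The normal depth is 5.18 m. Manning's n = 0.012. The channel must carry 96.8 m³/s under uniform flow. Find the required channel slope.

S = 0.0033

Flow area A = b·y = 3.34 × 5.18 = 17.3 m². Wetted perimeter P = b + 2y = 3.34 + 2×5.18 = 13.7 m.
Hydraulic radius R = A/P = 17.3/13.7 = 1.263 m.
From Manning's equation, S = [nQ / (1 A R^(2/3))]² = [0.012 × 96.8 / (1 × 17.3 × 1.263^(2/3))]² = 0.0033.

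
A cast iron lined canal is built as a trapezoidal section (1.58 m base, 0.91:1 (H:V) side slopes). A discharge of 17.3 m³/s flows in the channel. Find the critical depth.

At critical depth, Q² T / (g A³) = 1, i.e. A³/T = Q²/g = 17.3²/9.81 = 30.51.
Try y = 1.14 m: A³/T = 7.269 — low.
Try y = 1.88 m: A³/T = 47.34 — high.
Try y = 1.68 m: A³/T = 30.72 — matches.

y_c = 1.68 m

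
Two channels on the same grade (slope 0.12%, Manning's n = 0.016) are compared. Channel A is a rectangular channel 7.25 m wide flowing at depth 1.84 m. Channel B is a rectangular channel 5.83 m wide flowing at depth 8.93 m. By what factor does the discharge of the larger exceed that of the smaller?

5.78

Channel A: Flow area A = b·y = 7.25 × 1.84 = 13.34 m². Wetted perimeter P = b + 2y = 7.25 + 2×1.84 = 10.93 m. Hydraulic radius R = A/P = 13.34/10.93 = 1.22 m. Q_A = (1/0.016)·13.34·1.22^(2/3)·√0.0012 = 32.99 m³/s.
Channel B: Flow area A = b·y = 5.83 × 8.93 = 52.06 m². Wetted perimeter P = b + 2y = 5.83 + 2×8.93 = 23.69 m. Hydraulic radius R = A/P = 52.06/23.69 = 2.198 m. Q_B = (1/0.016)·52.06·2.198^(2/3)·√0.0012 = 190.5 m³/s.
The larger discharge is 190.5 m³/s and the smaller is 32.99 m³/s; the ratio is 5.78.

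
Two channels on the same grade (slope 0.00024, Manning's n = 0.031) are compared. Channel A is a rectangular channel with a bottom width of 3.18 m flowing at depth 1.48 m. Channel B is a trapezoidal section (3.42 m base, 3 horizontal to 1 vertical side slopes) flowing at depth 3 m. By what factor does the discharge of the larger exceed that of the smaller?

13.3

Channel A: Flow area A = b·y = 3.18 × 1.48 = 4.706 m². Wetted perimeter P = b + 2y = 3.18 + 2×1.48 = 6.14 m. Hydraulic radius R = A/P = 4.706/6.14 = 0.7665 m. Q_A = (1/0.031)·4.706·0.7665^(2/3)·√0.00024 = 1.97 m³/s.
Channel B: With bottom width b = 3.42 m and side slope z = 3: A = (b + zy)y = (3.42 + 3×3)×3 = 37.26 m²; P = b + 2y√(1+z²) = 3.42 + 2×3×3.162 = 22.39 m. Hydraulic radius R = A/P = 37.26/22.39 = 1.664 m. Q_B = (1/0.031)·37.26·1.664^(2/3)·√0.00024 = 26.15 m³/s.
The larger discharge is 26.15 m³/s and the smaller is 1.97 m³/s; the ratio is 13.3.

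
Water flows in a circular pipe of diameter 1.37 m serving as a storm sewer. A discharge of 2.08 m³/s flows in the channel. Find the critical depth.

At critical depth, Q² T / (g A³) = 1, i.e. A³/T = Q²/g = 2.08²/9.81 = 0.441.
At y = 0.52 m: A³/T = 0.1017 — low.
At y = 0.828 m: A³/T = 0.6033 — high.
At y = 0.763 m: A³/T = 0.4412 — matches.

y_c = 0.763 m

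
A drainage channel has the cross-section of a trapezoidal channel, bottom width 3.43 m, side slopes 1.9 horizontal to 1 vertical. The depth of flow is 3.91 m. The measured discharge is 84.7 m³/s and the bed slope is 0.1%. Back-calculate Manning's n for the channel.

n = 0.026

With bottom width b = 3.43 m and side slope z = 1.9: A = (b + zy)y = (3.43 + 1.9×3.91)×3.91 = 42.46 m²; P = b + 2y√(1+z²) = 3.43 + 2×3.91×2.147 = 20.22 m.
Hydraulic radius R = A/P = 42.46/20.22 = 2.1 m.
Rearranging Manning's equation: n = (1/Q) A R^(2/3) S^(1/2) = (1/84.7) × 42.46 × 2.1^(2/3) × √0.001 = 0.026.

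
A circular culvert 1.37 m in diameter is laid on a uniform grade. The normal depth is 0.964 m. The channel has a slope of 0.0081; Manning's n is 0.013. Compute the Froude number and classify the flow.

For a circular section of diameter D = 1.37 m at depth y = 0.964 m, the central angle is θ = 2 arccos(1 − 2y/D) = 3.981 rad. Then A = (D²/8)(θ − sin θ) = 1.108 m² and P = Dθ/2 = 2.727 m.
Hydraulic radius R = A/P = 1.108/2.727 = 0.4065 m.
V = (1/n) R^(2/3) √S = (1/0.013) × 0.4065^(2/3) × √0.0081 = 3.799 m/s. Hydraulic depth D_h = A/T = 1.108/1.251 = 0.8859 m.
Froude number Fr = V/√(g·D_h) = 3.799/√(9.81×0.8859) = 1.29, which is greater than 1, so the flow is supercritical.

supercritical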